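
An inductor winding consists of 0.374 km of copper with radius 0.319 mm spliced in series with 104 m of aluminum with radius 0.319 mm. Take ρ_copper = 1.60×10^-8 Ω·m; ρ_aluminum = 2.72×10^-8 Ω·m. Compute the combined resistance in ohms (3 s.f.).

27.6 Ω

Segment 1: A = πr² = π(3.1900e-04 m)² = 3.197e-07 m²
R₁ = ρL/A = (1.60×10^-8)(374)/(3.197e-07) = 18.72 Ω
R₂ = (2.72×10^-8)(104)/(3.197e-07) = 8.849 Ω
R = R₁ + R₂ = 27.6 Ω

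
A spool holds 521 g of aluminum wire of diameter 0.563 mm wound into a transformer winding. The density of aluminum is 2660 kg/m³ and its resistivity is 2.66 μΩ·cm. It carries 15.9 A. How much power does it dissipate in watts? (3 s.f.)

21300 W

ρ = 2.66 μΩ·cm = 2.66×10^-8 Ω·m
A = π(d/2)² = π(2.8150e-04 m)² = 2.4895e-07 m²
L = m/(density·A) = 0.521/(2660×2.4895e-07) = 786.8 m
R = ρL/A = (2.66×10^-8)(786.8)/(2.4895e-07) = 84.07 Ω
P = I²R = (15.9)² × 84.07 = 21300 W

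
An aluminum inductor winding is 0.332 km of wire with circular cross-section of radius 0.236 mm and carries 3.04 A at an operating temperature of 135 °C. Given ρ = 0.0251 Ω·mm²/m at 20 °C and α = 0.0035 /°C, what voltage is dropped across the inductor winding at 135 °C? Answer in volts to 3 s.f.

ρ = 0.0251 Ω·mm²/m = 2.51×10^-8 Ω·m
A = πr² = π(2.3600e-04 m)² = 1.750e-07 m²
R₍20₎ = ρL/A = (2.51×10^-8)(332)/(1.750e-07) = 47.63 Ω
R₍135₎ = R₍20₎(1 + αΔT) = 47.63 × (1 + 0.0035×115) = 66.79 Ω
V = IR = 3.04 × 66.79 = 203 V

203 V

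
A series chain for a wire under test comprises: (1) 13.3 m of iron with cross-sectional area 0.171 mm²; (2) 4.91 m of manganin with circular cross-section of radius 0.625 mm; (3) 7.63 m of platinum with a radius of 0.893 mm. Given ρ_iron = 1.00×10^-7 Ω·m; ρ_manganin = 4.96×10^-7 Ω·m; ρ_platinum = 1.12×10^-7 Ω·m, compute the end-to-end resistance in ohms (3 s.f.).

Seg 1: A = 0.171 mm² = 1.710e-07 m²
R_1 = (1.00×10^-7)(13.3)/(1.710e-07) = 7.778 Ω
Seg 2: A = πr² = π(6.2500e-04 m)² = 1.227e-06 m²
R_2 = (4.96×10^-7)(4.91)/(1.227e-06) = 1.985 Ω
Seg 3: A = πr² = π(8.9300e-04 m)² = 2.505e-06 m²
R_3 = (1.12×10^-7)(7.63)/(2.505e-06) = 0.3411 Ω
R_total = R_1 + R_2 + R_3 = 10.1 Ω

10.1 Ω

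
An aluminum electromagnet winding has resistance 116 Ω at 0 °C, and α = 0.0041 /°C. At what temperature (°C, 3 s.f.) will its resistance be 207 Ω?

R = R₀(1 + α(T − T₀)) ⇒ T = T₀ + (R/R₀ − 1)/α
T = 0 + (207/116 − 1)/0.0041 = 0 + (0.7845)/0.0041 = 191 °C

191 °C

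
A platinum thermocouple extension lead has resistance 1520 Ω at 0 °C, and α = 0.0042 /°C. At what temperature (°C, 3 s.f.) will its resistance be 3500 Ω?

R = R₀(1 + α(T − T₀)) ⇒ T = T₀ + (R/R₀ − 1)/α
T = 0 + (3500/1520 − 1)/0.0042 = 0 + (1.303)/0.0042 = 310 °C

310 °C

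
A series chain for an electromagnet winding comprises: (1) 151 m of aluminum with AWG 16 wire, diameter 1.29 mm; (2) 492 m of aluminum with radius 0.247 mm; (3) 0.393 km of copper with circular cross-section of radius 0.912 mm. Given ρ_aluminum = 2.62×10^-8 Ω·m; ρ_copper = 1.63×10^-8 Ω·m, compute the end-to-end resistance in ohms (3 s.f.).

72.7 Ω

Seg 1: A = π(1.29/2 mm)² = π(6.4500e-04 m)² = 1.307e-06 m²
R_1 = (2.62×10^-8)(151)/(1.307e-06) = 3.027 Ω
Seg 2: A = πr² = π(2.4700e-04 m)² = 1.917e-07 m²
R_2 = (2.62×10^-8)(492)/(1.917e-07) = 67.25 Ω
Seg 3: A = πr² = π(9.1200e-04 m)² = 2.613e-06 m²
R_3 = (1.63×10^-8)(393)/(2.613e-06) = 2.452 Ω
R_total = R_1 + R_2 + R_3 = 72.7 Ω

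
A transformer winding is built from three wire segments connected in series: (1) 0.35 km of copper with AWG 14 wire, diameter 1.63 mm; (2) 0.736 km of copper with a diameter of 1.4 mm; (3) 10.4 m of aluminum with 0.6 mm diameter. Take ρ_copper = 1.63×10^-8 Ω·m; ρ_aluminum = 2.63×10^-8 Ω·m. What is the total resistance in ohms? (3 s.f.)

Seg 1: A = π(1.63/2 mm)² = π(8.1500e-04 m)² = 2.087e-06 m²
R_1 = (1.63×10^-8)(350)/(2.087e-06) = 2.734 Ω
Seg 2: A = π(d/2)² = π(7.0000e-04 m)² = 1.539e-06 m²
R_2 = (1.63×10^-8)(736)/(1.539e-06) = 7.793 Ω
Seg 3: A = π(d/2)² = π(3.0000e-04 m)² = 2.827e-07 m²
R_3 = (2.63×10^-8)(10.4)/(2.827e-07) = 0.9674 Ω
R_total = R_1 + R_2 + R_3 = 11.5 Ω

11.5 Ω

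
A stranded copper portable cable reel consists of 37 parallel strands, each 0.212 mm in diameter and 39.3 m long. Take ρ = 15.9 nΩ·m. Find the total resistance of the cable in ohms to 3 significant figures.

0.478 Ω

ρ = 15.9 nΩ·m = 1.59×10^-8 Ω·m
A_strand = π(1.0600e-04 m)² = 3.530e-08 m²
R_strand = ρL/A = (1.59×10^-8)(39.3)/(3.530e-08) = 17.7 Ω
R_total = R_strand/N = 17.7/37 = 0.478 Ω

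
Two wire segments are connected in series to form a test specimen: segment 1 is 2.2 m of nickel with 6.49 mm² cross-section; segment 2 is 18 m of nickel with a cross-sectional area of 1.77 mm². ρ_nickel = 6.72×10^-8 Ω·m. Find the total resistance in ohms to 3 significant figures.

0.706 Ω

Segment 1: A = 6.49 mm² = 6.490e-06 m²
R₁ = ρL/A = (6.72×10^-8)(2.2)/(6.490e-06) = 0.02278 Ω
Segment 2: A = 1.77 mm² = 1.770e-06 m²
R₂ = (6.72×10^-8)(18)/(1.770e-06) = 0.6834 Ω
R = R₁ + R₂ = 0.706 Ω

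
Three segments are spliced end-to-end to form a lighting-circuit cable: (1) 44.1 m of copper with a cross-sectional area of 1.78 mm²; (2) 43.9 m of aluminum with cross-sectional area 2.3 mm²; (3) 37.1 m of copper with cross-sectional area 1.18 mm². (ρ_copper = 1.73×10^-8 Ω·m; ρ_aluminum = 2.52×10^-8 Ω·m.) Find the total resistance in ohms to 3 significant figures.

Seg 1: A = 1.78 mm² = 1.780e-06 m²
R_1 = (1.73×10^-8)(44.1)/(1.780e-06) = 0.4286 Ω
Seg 2: A = 2.3 mm² = 2.300e-06 m²
R_2 = (2.52×10^-8)(43.9)/(2.300e-06) = 0.481 Ω
Seg 3: A = 1.18 mm² = 1.180e-06 m²
R_3 = (1.73×10^-8)(37.1)/(1.180e-06) = 0.5439 Ω
R_total = R_1 + R_2 + R_3 = 1.45 Ω

1.45 Ω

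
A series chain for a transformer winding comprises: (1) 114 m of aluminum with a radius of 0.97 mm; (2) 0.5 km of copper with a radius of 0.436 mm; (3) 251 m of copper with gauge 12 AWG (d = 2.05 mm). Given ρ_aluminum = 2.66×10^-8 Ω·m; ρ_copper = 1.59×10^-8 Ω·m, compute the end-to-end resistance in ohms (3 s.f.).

15.5 Ω

Seg 1: A = πr² = π(9.7000e-04 m)² = 2.956e-06 m²
R_1 = (2.66×10^-8)(114)/(2.956e-06) = 1.026 Ω
Seg 2: A = πr² = π(4.3600e-04 m)² = 5.972e-07 m²
R_2 = (1.59×10^-8)(500)/(5.972e-07) = 13.31 Ω
Seg 3: A = π(2.05/2 mm)² = π(1.0250e-03 m)² = 3.301e-06 m²
R_3 = (1.59×10^-8)(251)/(3.301e-06) = 1.209 Ω
R_total = R_1 + R_2 + R_3 = 15.5 Ω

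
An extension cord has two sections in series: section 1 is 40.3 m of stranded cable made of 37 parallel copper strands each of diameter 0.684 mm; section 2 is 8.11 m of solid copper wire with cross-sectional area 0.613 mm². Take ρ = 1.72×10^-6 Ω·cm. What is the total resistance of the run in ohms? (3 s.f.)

ρ = 1.72×10^-6 Ω·cm = 1.72×10^-8 Ω·m
Section 1: A_strand = π(3.4200e-04)² = 3.675e-07 m²; R₁ = ρL/(N·A_s) = (1.72×10^-8)(40.3)/(37×3.675e-07) = 0.05098 Ω
Section 2: A = 0.613 mm² = 6.130e-07 m²
R₂ = (1.72×10^-8)(8.11)/(6.130e-07) = 0.2276 Ω
R = R₁ + R₂ = 0.279 Ω

0.279 Ω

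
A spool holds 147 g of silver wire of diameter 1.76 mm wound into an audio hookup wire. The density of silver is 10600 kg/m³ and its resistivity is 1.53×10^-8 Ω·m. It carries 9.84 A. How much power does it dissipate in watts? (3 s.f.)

3.47 W

A = π(d/2)² = π(8.8000e-04 m)² = 2.4328e-06 m²
L = m/(density·A) = 0.147/(10600×2.4328e-06) = 5.7 m
R = ρL/A = (1.53×10^-8)(5.7)/(2.4328e-06) = 0.03585 Ω
P = I²R = (9.84)² × 0.03585 = 3.47 W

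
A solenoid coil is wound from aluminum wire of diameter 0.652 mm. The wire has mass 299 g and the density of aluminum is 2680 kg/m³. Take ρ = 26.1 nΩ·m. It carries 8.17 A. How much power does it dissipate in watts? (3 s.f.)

ρ = 26.1 nΩ·m = 2.61×10^-8 Ω·m
A = π(d/2)² = π(3.2600e-04 m)² = 3.3388e-07 m²
L = m/(density·A) = 0.299/(2680×3.3388e-07) = 334.2 m
R = ρL/A = (2.61×10^-8)(334.2)/(3.3388e-07) = 26.12 Ω
P = I²R = (8.17)² × 26.12 = 1740 W

1740 W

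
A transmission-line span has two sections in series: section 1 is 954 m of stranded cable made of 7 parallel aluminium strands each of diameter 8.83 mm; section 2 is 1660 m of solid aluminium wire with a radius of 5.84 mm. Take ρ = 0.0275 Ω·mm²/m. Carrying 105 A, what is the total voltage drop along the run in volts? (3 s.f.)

51.2 V

ρ = 0.0275 Ω·mm²/m = 2.75×10^-8 Ω·m
Section 1: A_strand = π(4.4150e-03)² = 6.124e-05 m²; R₁ = ρL/(N·A_s) = (2.75×10^-8)(954)/(7×6.124e-05) = 0.0612 Ω
Section 2: A = πr² = π(5.8400e-03 m)² = 1.071e-04 m²
R₂ = (2.75×10^-8)(1660)/(1.071e-04) = 0.4261 Ω
R = R₁ + R₂ = 0.4873 Ω
V = IR = 105 × 0.4873 = 51.2 V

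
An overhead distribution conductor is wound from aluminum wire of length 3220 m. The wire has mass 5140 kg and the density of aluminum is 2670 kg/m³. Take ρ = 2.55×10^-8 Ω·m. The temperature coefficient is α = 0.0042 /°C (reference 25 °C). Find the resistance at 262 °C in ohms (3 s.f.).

A = m/(density·L) = 5140/(2670×3220) = 5.9786e-04 m²
R = ρL/A = (2.55×10^-8)(3220)/(5.9786e-04) = 0.1373 Ω
R(262 °C) = 0.1373 × (1 + 0.0042×237) = 0.274 Ω

0.274 Ω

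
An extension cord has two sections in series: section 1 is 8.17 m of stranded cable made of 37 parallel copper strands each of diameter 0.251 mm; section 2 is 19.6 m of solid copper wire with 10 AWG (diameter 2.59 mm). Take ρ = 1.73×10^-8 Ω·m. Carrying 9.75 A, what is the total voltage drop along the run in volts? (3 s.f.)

Section 1: A_strand = π(1.2550e-04)² = 4.948e-08 m²; R₁ = ρL/(N·A_s) = (1.73×10^-8)(8.17)/(37×4.948e-08) = 0.0772 Ω
Section 2: A = π(2.59/2 mm)² = π(1.2950e-03 m)² = 5.269e-06 m²
R₂ = (1.73×10^-8)(19.6)/(5.269e-06) = 0.06436 Ω
R = R₁ + R₂ = 0.1416 Ω
V = IR = 9.75 × 0.1416 = 1.38 V

1.38 V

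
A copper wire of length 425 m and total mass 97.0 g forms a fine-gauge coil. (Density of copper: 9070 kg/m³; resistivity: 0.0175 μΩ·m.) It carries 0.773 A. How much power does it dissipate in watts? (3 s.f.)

177 W

ρ = 0.0175 μΩ·m = 1.75×10^-8 Ω·m
A = m/(density·L) = 0.097/(9070×425) = 2.5164e-08 m²
R = ρL/A = (1.75×10^-8)(425)/(2.5164e-08) = 295.6 Ω
P = I²R = (0.773)² × 295.6 = 177 W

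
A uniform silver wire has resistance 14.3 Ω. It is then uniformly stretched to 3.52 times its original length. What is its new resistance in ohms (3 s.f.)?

Volume constant ⇒ A' = A/k with k = 3.52. R' = ρ(kL)/(A/k) = k²R.
R' = 12.39 × 14.3 = 177 Ω

177 Ω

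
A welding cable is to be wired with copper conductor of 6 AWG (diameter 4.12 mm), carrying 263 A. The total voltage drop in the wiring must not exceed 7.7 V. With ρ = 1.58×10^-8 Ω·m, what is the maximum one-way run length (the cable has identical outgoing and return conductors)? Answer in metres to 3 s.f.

12.4 m

A = π(4.12/2 mm)² = π(2.0600e-03 m)² = 1.333e-05 m²
L_max = V_max·A/(2·ρI) = (7.7)(1.333e-05)/(2×1.58×10^-8×263) = 12.4 m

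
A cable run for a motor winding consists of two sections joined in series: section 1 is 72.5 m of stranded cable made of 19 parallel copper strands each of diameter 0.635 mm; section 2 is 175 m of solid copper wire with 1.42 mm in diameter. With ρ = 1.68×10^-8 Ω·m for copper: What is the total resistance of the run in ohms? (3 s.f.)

Section 1: A_strand = π(3.1750e-04)² = 3.167e-07 m²; R₁ = ρL/(N·A_s) = (1.68×10^-8)(72.5)/(19×3.167e-07) = 0.2024 Ω
Section 2: A = π(d/2)² = π(7.1000e-04 m)² = 1.584e-06 m²
R₂ = (1.68×10^-8)(175)/(1.584e-06) = 1.856 Ω
R = R₁ + R₂ = 2.06 Ω

2.06 Ω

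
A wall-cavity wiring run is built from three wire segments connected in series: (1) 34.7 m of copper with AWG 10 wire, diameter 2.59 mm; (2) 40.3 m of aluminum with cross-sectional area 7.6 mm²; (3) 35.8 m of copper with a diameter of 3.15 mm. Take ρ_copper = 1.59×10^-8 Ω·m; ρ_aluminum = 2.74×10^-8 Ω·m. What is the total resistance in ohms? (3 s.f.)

Seg 1: A = π(2.59/2 mm)² = π(1.2950e-03 m)² = 5.269e-06 m²
R_1 = (1.59×10^-8)(34.7)/(5.269e-06) = 0.1047 Ω
Seg 2: A = 7.6 mm² = 7.600e-06 m²
R_2 = (2.74×10^-8)(40.3)/(7.600e-06) = 0.1453 Ω
Seg 3: A = π(d/2)² = π(1.5750e-03 m)² = 7.793e-06 m²
R_3 = (1.59×10^-8)(35.8)/(7.793e-06) = 0.07304 Ω
R_total = R_1 + R_2 + R_3 = 0.323 Ω

0.323 Ω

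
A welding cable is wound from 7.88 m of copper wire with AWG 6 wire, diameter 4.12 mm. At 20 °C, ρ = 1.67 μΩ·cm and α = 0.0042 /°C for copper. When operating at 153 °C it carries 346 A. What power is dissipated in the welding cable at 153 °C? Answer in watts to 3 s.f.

ρ = 1.67 μΩ·cm = 1.67×10^-8 Ω·m
A = π(4.12/2 mm)² = π(2.0600e-03 m)² = 1.333e-05 m²
R₍20₎ = ρL/A = (1.67×10^-8)(7.88)/(1.333e-05) = 0.009871 Ω
R₍153₎ = R₍20₎(1 + αΔT) = 0.009871 × (1 + 0.0042×133) = 0.01538 Ω
P = I²R = (346)² × 0.01538 = 1840 W

1840 W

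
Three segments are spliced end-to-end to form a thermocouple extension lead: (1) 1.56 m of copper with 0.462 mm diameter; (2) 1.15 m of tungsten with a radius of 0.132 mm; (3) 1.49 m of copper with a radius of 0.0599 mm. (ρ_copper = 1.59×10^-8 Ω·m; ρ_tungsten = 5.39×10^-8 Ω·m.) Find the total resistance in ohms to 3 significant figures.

3.38 Ω

Seg 1: A = π(d/2)² = π(2.3100e-04 m)² = 1.676e-07 m²
R_1 = (1.59×10^-8)(1.56)/(1.676e-07) = 0.148 Ω
Seg 2: A = πr² = π(1.3200e-04 m)² = 5.474e-08 m²
R_2 = (5.39×10^-8)(1.15)/(5.474e-08) = 1.132 Ω
Seg 3: A = πr² = π(5.9900e-05 m)² = 1.127e-08 m²
R_3 = (1.59×10^-8)(1.49)/(1.127e-08) = 2.102 Ω
R_total = R_1 + R_2 + R_3 = 3.38 Ω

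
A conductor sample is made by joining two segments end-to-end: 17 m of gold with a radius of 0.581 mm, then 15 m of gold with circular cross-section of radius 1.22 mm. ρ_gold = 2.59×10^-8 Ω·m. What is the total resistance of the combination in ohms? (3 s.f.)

0.498 Ω

Segment 1: A = πr² = π(5.8100e-04 m)² = 1.060e-06 m²
R₁ = ρL/A = (2.59×10^-8)(17)/(1.060e-06) = 0.4152 Ω
Segment 2: A = πr² = π(1.2200e-03 m)² = 4.676e-06 m²
R₂ = (2.59×10^-8)(15)/(4.676e-06) = 0.08308 Ω
R = R₁ + R₂ = 0.498 Ω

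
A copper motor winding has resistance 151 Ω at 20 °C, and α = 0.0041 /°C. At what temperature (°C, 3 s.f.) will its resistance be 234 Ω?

154 °C

R = R₀(1 + α(T − T₀)) ⇒ T = T₀ + (R/R₀ − 1)/α
T = 20 + (234/151 − 1)/0.0041 = 20 + (0.5497)/0.0041 = 154 °C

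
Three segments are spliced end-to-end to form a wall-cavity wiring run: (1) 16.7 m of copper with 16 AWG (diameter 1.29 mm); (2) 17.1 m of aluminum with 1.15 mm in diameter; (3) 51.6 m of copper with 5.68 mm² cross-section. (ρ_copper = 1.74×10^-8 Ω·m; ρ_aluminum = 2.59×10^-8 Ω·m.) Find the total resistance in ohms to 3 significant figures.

0.807 Ω

Seg 1: A = π(1.29/2 mm)² = π(6.4500e-04 m)² = 1.307e-06 m²
R_1 = (1.74×10^-8)(16.7)/(1.307e-06) = 0.2223 Ω
Seg 2: A = π(d/2)² = π(5.7500e-04 m)² = 1.039e-06 m²
R_2 = (2.59×10^-8)(17.1)/(1.039e-06) = 0.4264 Ω
Seg 3: A = 5.68 mm² = 5.680e-06 m²
R_3 = (1.74×10^-8)(51.6)/(5.680e-06) = 0.1581 Ω
R_total = R_1 + R_2 + R_3 = 0.807 Ω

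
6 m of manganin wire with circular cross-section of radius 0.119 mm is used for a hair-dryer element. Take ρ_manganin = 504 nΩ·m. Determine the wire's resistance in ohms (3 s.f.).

ρ = 504 nΩ·m = 5.04×10^-7 Ω·m
A = πr² = π(1.1900e-04 m)² = 4.449e-08 m²
R = ρL/A = (5.04×10^-7)(6 m)/(4.449e-08 m²) = 68.0 Ω

68.0 Ω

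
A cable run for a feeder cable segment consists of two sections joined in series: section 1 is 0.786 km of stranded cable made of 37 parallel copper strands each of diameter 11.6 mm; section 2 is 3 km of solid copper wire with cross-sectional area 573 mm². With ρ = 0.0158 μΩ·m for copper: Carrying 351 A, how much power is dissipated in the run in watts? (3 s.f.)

10600 W

ρ = 0.0158 μΩ·m = 1.58×10^-8 Ω·m
Section 1: A_strand = π(5.8000e-03)² = 1.057e-04 m²; R₁ = ρL/(N·A_s) = (1.58×10^-8)(786)/(37×1.057e-04) = 0.003176 Ω
Section 2: A = 573 mm² = 5.730e-04 m²
R₂ = (1.58×10^-8)(3000)/(5.730e-04) = 0.08272 Ω
R = R₁ + R₂ = 0.0859 Ω
P = I²R = (351)² × 0.0859 = 10600 W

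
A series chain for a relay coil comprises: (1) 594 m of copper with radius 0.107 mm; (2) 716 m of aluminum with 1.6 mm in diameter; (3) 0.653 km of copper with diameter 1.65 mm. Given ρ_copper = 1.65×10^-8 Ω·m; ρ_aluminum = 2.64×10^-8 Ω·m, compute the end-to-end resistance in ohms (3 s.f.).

Seg 1: A = πr² = π(1.0700e-04 m)² = 3.597e-08 m²
R_1 = (1.65×10^-8)(594)/(3.597e-08) = 272.5 Ω
Seg 2: A = π(d/2)² = π(8.0000e-04 m)² = 2.011e-06 m²
R_2 = (2.64×10^-8)(716)/(2.011e-06) = 9.401 Ω
Seg 3: A = π(d/2)² = π(8.2500e-04 m)² = 2.138e-06 m²
R_3 = (1.65×10^-8)(653)/(2.138e-06) = 5.039 Ω
R_total = R_1 + R_2 + R_3 = 287 Ω

287 Ω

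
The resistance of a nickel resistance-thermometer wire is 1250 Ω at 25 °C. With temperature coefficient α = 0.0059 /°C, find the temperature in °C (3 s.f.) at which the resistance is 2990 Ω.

261 °C

R = R₀(1 + α(T − T₀)) ⇒ T = T₀ + (R/R₀ − 1)/α
T = 25 + (2990/1250 − 1)/0.0059 = 25 + (1.392)/0.0059 = 261 °C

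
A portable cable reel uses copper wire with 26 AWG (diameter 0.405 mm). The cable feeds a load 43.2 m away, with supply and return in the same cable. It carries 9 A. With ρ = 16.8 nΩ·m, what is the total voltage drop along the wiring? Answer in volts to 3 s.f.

101 V

ρ = 16.8 nΩ·m = 1.68×10^-8 Ω·m
A = π(0.405/2 mm)² = π(2.0250e-04 m)² = 1.288e-07 m²
Total conductor length (both ways) L = 2 × 43.2 = 86.4 m
R = ρL/A = (1.68×10^-8)(86.4)/(1.288e-07) = 11.27 Ω
V = IR = 9 × 11.27 = 101 V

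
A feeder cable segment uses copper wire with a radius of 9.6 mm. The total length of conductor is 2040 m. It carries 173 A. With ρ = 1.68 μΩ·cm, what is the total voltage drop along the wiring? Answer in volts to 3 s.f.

20.5 V

ρ = 1.68 μΩ·cm = 1.68×10^-8 Ω·m
A = πr² = π(9.6000e-03 m)² = 2.895e-04 m²
R = ρL/A = (1.68×10^-8)(2040)/(2.895e-04) = 0.1184 Ω
V = IR = 173 × 0.1184 = 20.5 V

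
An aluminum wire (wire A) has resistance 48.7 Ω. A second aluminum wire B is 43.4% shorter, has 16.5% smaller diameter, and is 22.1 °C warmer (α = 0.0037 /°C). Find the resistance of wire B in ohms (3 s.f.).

42.8 Ω

R ∝ ρL/d² with ρ ∝ (1+αΔT), so R_B/R_A = (1 − 43.4/100) × (1 − 16.5/100)⁻² × (1 + 0.0037×22.1)
= 0.566 × 1.434 × 1.082 = 0.8782
R_B = 0.8782 × 48.7 = 42.8 Ω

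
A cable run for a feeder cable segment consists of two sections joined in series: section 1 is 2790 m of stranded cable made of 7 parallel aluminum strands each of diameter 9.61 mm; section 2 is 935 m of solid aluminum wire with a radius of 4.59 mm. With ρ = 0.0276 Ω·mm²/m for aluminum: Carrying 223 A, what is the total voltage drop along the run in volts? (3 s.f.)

121 V

ρ = 0.0276 Ω·mm²/m = 2.76×10^-8 Ω·m
Section 1: A_strand = π(4.8050e-03)² = 7.253e-05 m²; R₁ = ρL/(N·A_s) = (2.76×10^-8)(2790)/(7×7.253e-05) = 0.1517 Ω
Section 2: A = πr² = π(4.5900e-03 m)² = 6.619e-05 m²
R₂ = (2.76×10^-8)(935)/(6.619e-05) = 0.3899 Ω
R = R₁ + R₂ = 0.5416 Ω
V = IR = 223 × 0.5416 = 121 V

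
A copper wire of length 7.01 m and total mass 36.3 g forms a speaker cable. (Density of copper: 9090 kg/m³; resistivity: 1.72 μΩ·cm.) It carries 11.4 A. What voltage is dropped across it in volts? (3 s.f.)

ρ = 1.72 μΩ·cm = 1.72×10^-8 Ω·m
A = m/(density·L) = 0.0363/(9090×7.01) = 5.6967e-07 m²
R = ρL/A = (1.72×10^-8)(7.01)/(5.6967e-07) = 0.2117 Ω
V = IR = 11.4 × 0.2117 = 2.41 V

2.41 V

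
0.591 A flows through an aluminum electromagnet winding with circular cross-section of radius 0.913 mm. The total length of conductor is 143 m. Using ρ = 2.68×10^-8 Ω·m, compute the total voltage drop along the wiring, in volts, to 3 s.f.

0.865 V

A = πr² = π(9.1300e-04 m)² = 2.619e-06 m²
R = ρL/A = (2.68×10^-8)(143)/(2.619e-06) = 1.463 Ω
V = IR = 0.591 × 1.463 = 0.865 V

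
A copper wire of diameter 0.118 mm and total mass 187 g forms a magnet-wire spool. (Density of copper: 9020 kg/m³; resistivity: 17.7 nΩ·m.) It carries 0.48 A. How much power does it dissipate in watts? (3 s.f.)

ρ = 17.7 nΩ·m = 1.77×10^-8 Ω·m
A = π(d/2)² = π(5.9000e-05 m)² = 1.0936e-08 m²
L = m/(density·A) = 0.187/(9020×1.0936e-08) = 1896 m
R = ρL/A = (1.77×10^-8)(1896)/(1.0936e-08) = 3068 Ω
P = I²R = (0.48)² × 3068 = 707 W

707 W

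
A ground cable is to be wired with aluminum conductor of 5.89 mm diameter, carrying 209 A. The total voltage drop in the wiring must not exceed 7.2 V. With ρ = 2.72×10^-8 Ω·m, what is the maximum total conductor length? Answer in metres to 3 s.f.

34.5 m

A = π(d/2)² = π(2.9450e-03 m)² = 2.725e-05 m²
L_max = V_max·A/(1·ρI) = (7.2)(2.725e-05)/(2.72×10^-8×209) = 34.5 m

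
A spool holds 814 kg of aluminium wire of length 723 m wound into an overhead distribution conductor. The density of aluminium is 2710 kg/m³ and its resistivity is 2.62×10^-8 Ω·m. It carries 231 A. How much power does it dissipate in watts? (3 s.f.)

2430 W

A = m/(density·L) = 814/(2710×723) = 4.1545e-04 m²
R = ρL/A = (2.62×10^-8)(723)/(4.1545e-04) = 0.0456 Ω
P = I²R = (231)² × 0.0456 = 2430 W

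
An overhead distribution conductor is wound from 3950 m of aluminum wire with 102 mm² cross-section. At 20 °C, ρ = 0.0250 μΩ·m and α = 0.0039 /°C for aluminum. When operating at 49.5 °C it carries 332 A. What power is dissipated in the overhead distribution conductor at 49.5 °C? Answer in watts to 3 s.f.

1.19×10^5 W

ρ = 0.0250 μΩ·m = 2.50×10^-8 Ω·m
A = 102 mm² = 1.020e-04 m²
R₍20₎ = ρL/A = (2.50×10^-8)(3950)/(1.020e-04) = 0.9681 Ω
R₍49.5₎ = R₍20₎(1 + αΔT) = 0.9681 × (1 + 0.0039×29.5) = 1.08 Ω
P = I²R = (332)² × 1.08 = 1.19×10^5 W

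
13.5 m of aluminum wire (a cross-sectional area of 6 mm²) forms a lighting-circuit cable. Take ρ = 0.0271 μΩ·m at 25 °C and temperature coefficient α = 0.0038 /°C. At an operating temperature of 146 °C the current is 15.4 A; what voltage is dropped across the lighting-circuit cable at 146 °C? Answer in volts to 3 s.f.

ρ = 0.0271 μΩ·m = 2.71×10^-8 Ω·m
A = 6 mm² = 6.000e-06 m²
R₍25₎ = ρL/A = (2.71×10^-8)(13.5)/(6.000e-06) = 0.06097 Ω
R₍146₎ = R₍25₎(1 + αΔT) = 0.06097 × (1 + 0.0038×121) = 0.08901 Ω
V = IR = 15.4 × 0.08901 = 1.37 V

1.37 V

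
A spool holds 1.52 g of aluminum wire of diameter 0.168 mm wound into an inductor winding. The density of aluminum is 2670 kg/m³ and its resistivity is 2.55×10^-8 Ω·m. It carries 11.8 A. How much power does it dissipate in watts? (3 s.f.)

A = π(d/2)² = π(8.4000e-05 m)² = 2.2167e-08 m²
L = m/(density·A) = 0.00152/(2670×2.2167e-08) = 25.68 m
R = ρL/A = (2.55×10^-8)(25.68)/(2.2167e-08) = 29.54 Ω
P = I²R = (11.8)² × 29.54 = 4110 W

4110 W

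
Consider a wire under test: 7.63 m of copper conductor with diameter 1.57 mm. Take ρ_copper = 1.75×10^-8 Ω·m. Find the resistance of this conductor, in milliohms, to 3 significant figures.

A = π(d/2)² = π(7.8500e-04 m)² = 1.936e-06 m²
R = ρL/A = (1.75×10^-8)(7.63 m)/(1.936e-06 m²) = 69.0 mΩ

69.0 mΩ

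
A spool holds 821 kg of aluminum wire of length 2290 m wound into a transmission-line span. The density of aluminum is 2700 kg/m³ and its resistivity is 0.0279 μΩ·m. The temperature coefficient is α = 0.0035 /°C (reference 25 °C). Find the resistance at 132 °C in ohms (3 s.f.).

0.661 Ω

ρ = 0.0279 μΩ·m = 2.79×10^-8 Ω·m
A = m/(density·L) = 821/(2700×2290) = 1.3278e-04 m²
R = ρL/A = (2.79×10^-8)(2290)/(1.3278e-04) = 0.4812 Ω
R(132 °C) = 0.4812 × (1 + 0.0035×107) = 0.661 Ω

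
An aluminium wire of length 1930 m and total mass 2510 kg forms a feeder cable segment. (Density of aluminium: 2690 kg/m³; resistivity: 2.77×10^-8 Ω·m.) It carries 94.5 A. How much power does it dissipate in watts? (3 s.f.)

A = m/(density·L) = 2510/(2690×1930) = 4.8346e-04 m²
R = ρL/A = (2.77×10^-8)(1930)/(4.8346e-04) = 0.1106 Ω
P = I²R = (94.5)² × 0.1106 = 987 W

987 W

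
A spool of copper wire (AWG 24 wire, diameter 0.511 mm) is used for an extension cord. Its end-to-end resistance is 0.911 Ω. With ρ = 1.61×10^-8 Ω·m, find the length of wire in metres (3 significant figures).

11.6 m

A = π(0.511/2 mm)² = π(2.5550e-04 m)² = 2.051e-07 m²
L = RA/ρ = (0.911)(2.051e-07)/(1.61×10^-8) = 11.6 m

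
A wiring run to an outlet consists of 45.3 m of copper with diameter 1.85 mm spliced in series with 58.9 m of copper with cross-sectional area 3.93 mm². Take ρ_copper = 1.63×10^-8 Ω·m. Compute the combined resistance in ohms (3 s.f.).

Segment 1: A = π(d/2)² = π(9.2500e-04 m)² = 2.688e-06 m²
R₁ = ρL/A = (1.63×10^-8)(45.3)/(2.688e-06) = 0.2747 Ω
Segment 2: A = 3.93 mm² = 3.930e-06 m²
R₂ = (1.63×10^-8)(58.9)/(3.930e-06) = 0.2443 Ω
R = R₁ + R₂ = 0.519 Ω

0.519 Ω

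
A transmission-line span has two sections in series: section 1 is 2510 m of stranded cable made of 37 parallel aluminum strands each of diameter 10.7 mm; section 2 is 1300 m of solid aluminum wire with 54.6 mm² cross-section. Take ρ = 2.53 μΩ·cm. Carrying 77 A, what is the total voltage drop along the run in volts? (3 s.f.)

ρ = 2.53 μΩ·cm = 2.53×10^-8 Ω·m
Section 1: A_strand = π(5.3500e-03)² = 8.992e-05 m²; R₁ = ρL/(N·A_s) = (2.53×10^-8)(2510)/(37×8.992e-05) = 0.01909 Ω
Section 2: A = 54.6 mm² = 5.460e-05 m²
R₂ = (2.53×10^-8)(1300)/(5.460e-05) = 0.6024 Ω
R = R₁ + R₂ = 0.6215 Ω
V = IR = 77 × 0.6215 = 47.9 V

47.9 V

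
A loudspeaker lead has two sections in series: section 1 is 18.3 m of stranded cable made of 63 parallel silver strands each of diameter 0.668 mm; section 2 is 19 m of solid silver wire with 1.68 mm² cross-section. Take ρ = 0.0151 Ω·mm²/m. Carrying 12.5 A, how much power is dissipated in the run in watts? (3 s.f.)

ρ = 0.0151 Ω·mm²/m = 1.51×10^-8 Ω·m
Section 1: A_strand = π(3.3400e-04)² = 3.505e-07 m²; R₁ = ρL/(N·A_s) = (1.51×10^-8)(18.3)/(63×3.505e-07) = 0.01252 Ω
Section 2: A = 1.68 mm² = 1.680e-06 m²
R₂ = (1.51×10^-8)(19)/(1.680e-06) = 0.1708 Ω
R = R₁ + R₂ = 0.1833 Ω
P = I²R = (12.5)² × 0.1833 = 28.6 W

28.6 W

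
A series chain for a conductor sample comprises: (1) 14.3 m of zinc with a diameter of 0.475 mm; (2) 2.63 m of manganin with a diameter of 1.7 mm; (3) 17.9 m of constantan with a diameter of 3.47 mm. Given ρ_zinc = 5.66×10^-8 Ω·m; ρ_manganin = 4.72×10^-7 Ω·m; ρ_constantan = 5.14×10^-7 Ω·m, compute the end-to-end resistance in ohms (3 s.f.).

6.09 Ω

Seg 1: A = π(d/2)² = π(2.3750e-04 m)² = 1.772e-07 m²
R_1 = (5.66×10^-8)(14.3)/(1.772e-07) = 4.567 Ω
Seg 2: A = π(d/2)² = π(8.5000e-04 m)² = 2.270e-06 m²
R_2 = (4.72×10^-7)(2.63)/(2.270e-06) = 0.5469 Ω
Seg 3: A = π(d/2)² = π(1.7350e-03 m)² = 9.457e-06 m²
R_3 = (5.14×10^-7)(17.9)/(9.457e-06) = 0.9729 Ω
R_total = R_1 + R_2 + R_3 = 6.09 Ω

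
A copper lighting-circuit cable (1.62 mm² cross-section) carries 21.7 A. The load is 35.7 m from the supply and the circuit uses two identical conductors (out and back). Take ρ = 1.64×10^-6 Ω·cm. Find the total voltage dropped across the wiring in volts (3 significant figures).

15.7 V

ρ = 1.64×10^-6 Ω·cm = 1.64×10^-8 Ω·m
A = 1.62 mm² = 1.620e-06 m²
Total conductor length (both ways) L = 2 × 35.7 = 71.4 m
R = ρL/A = (1.64×10^-8)(71.4)/(1.620e-06) = 0.7228 Ω
V = IR = 21.7 × 0.7228 = 15.7 V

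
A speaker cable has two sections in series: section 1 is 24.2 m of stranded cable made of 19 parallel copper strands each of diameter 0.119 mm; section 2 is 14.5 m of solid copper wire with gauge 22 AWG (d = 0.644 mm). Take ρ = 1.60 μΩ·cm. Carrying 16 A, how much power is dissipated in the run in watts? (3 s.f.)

651 W

ρ = 1.60 μΩ·cm = 1.60×10^-8 Ω·m
Section 1: A_strand = π(5.9500e-05)² = 1.112e-08 m²; R₁ = ρL/(N·A_s) = (1.60×10^-8)(24.2)/(19×1.112e-08) = 1.832 Ω
Section 2: A = π(0.644/2 mm)² = π(3.2200e-04 m)² = 3.257e-07 m²
R₂ = (1.60×10^-8)(14.5)/(3.257e-07) = 0.7122 Ω
R = R₁ + R₂ = 2.545 Ω
P = I²R = (16)² × 2.545 = 651 W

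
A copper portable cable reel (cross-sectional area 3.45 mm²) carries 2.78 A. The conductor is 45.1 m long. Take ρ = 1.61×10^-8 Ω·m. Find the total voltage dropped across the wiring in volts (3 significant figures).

0.585 V

A = 3.45 mm² = 3.450e-06 m²
R = ρL/A = (1.61×10^-8)(45.1)/(3.450e-06) = 0.2105 Ω
V = IR = 2.78 × 0.2105 = 0.585 V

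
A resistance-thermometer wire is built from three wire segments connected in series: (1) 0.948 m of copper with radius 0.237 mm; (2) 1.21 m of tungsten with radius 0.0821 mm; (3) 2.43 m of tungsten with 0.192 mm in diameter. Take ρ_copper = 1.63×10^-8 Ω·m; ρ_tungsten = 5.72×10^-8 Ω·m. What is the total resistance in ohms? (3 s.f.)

Seg 1: A = πr² = π(2.3700e-04 m)² = 1.765e-07 m²
R_1 = (1.63×10^-8)(0.948)/(1.765e-07) = 0.08757 Ω
Seg 2: A = πr² = π(8.2100e-05 m)² = 2.118e-08 m²
R_2 = (5.72×10^-8)(1.21)/(2.118e-08) = 3.268 Ω
Seg 3: A = π(d/2)² = π(9.6000e-05 m)² = 2.895e-08 m²
R_3 = (5.72×10^-8)(2.43)/(2.895e-08) = 4.801 Ω
R_total = R_1 + R_2 + R_3 = 8.16 Ω

8.16 Ω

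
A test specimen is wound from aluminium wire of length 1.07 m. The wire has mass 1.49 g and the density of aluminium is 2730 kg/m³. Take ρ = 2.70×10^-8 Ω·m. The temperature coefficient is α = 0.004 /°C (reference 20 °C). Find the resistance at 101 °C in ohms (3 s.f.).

A = m/(density·L) = 0.00149/(2730×1.07) = 5.1008e-07 m²
R = ρL/A = (2.70×10^-8)(1.07)/(5.1008e-07) = 0.05664 Ω
R(101 °C) = 0.05664 × (1 + 0.004×81) = 0.0750 Ω

0.0750 Ω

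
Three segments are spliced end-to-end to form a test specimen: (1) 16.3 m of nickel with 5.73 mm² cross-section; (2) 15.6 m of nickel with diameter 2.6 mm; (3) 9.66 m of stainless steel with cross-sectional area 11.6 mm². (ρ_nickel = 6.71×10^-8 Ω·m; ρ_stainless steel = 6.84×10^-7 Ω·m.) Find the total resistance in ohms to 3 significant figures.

0.958 Ω

Seg 1: A = 5.73 mm² = 5.730e-06 m²
R_1 = (6.71×10^-8)(16.3)/(5.730e-06) = 0.1909 Ω
Seg 2: A = π(d/2)² = π(1.3000e-03 m)² = 5.309e-06 m²
R_2 = (6.71×10^-8)(15.6)/(5.309e-06) = 0.1972 Ω
Seg 3: A = 11.6 mm² = 1.160e-05 m²
R_3 = (6.84×10^-7)(9.66)/(1.160e-05) = 0.5696 Ω
R_total = R_1 + R_2 + R_3 = 0.958 Ω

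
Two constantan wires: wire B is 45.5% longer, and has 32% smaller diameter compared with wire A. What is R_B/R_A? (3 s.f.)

R ∝ L/d², so R_B/R_A = (1 + 45.5/100) × (1 − 32/100)⁻²
= 1.455 × 2.163 = 3.15

3.15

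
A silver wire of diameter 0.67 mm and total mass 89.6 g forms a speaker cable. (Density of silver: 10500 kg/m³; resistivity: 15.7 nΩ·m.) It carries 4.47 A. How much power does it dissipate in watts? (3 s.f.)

ρ = 15.7 nΩ·m = 1.57×10^-8 Ω·m
A = π(d/2)² = π(3.3500e-04 m)² = 3.5257e-07 m²
L = m/(density·A) = 0.0896/(10500×3.5257e-07) = 24.2 m
R = ρL/A = (1.57×10^-8)(24.2)/(3.5257e-07) = 1.078 Ω
P = I²R = (4.47)² × 1.078 = 21.5 W

21.5 W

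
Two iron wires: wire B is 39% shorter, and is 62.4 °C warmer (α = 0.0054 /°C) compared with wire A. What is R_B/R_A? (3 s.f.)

R ∝ ρL/d² with ρ ∝ (1+αΔT), so R_B/R_A = (1 − 39/100) × (1 + 0.0054×62.4)
= 0.61 × 1.337 = 0.816

0.816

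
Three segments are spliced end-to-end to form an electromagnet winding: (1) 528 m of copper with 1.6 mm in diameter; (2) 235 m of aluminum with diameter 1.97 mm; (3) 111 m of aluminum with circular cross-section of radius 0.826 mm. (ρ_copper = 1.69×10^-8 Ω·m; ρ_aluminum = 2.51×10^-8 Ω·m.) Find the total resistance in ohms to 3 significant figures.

Seg 1: A = π(d/2)² = π(8.0000e-04 m)² = 2.011e-06 m²
R_1 = (1.69×10^-8)(528)/(2.011e-06) = 4.438 Ω
Seg 2: A = π(d/2)² = π(9.8500e-04 m)² = 3.048e-06 m²
R_2 = (2.51×10^-8)(235)/(3.048e-06) = 1.935 Ω
Seg 3: A = πr² = π(8.2600e-04 m)² = 2.143e-06 m²
R_3 = (2.51×10^-8)(111)/(2.143e-06) = 1.3 Ω
R_total = R_1 + R_2 + R_3 = 7.67 Ω

7.67 Ω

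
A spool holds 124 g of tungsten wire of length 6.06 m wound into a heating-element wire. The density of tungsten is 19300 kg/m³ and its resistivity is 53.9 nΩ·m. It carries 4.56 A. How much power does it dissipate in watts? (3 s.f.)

ρ = 53.9 nΩ·m = 5.39×10^-8 Ω·m
A = m/(density·L) = 0.124/(19300×6.06) = 1.0602e-06 m²
R = ρL/A = (5.39×10^-8)(6.06)/(1.0602e-06) = 0.3081 Ω
P = I²R = (4.56)² × 0.3081 = 6.41 W

6.41 W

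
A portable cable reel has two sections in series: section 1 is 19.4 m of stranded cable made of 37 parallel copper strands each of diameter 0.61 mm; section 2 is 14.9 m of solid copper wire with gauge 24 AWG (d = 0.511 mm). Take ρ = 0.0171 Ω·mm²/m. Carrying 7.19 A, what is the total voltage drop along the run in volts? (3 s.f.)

ρ = 0.0171 Ω·mm²/m = 1.71×10^-8 Ω·m
Section 1: A_strand = π(3.0500e-04)² = 2.922e-07 m²; R₁ = ρL/(N·A_s) = (1.71×10^-8)(19.4)/(37×2.922e-07) = 0.03068 Ω
Section 2: A = π(0.511/2 mm)² = π(2.5550e-04 m)² = 2.051e-07 m²
R₂ = (1.71×10^-8)(14.9)/(2.051e-07) = 1.242 Ω
R = R₁ + R₂ = 1.273 Ω
V = IR = 7.19 × 1.273 = 9.15 V

9.15 V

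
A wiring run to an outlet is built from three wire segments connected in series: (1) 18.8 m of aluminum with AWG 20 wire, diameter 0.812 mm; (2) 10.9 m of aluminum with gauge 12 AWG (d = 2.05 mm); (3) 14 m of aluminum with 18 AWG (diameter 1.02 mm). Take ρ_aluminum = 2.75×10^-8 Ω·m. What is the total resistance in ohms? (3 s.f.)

Seg 1: A = π(0.812/2 mm)² = π(4.0600e-04 m)² = 5.178e-07 m²
R_1 = (2.75×10^-8)(18.8)/(5.178e-07) = 0.9984 Ω
Seg 2: A = π(2.05/2 mm)² = π(1.0250e-03 m)² = 3.301e-06 m²
R_2 = (2.75×10^-8)(10.9)/(3.301e-06) = 0.09082 Ω
Seg 3: A = π(1.02/2 mm)² = π(5.1000e-04 m)² = 8.171e-07 m²
R_3 = (2.75×10^-8)(14)/(8.171e-07) = 0.4712 Ω
R_total = R_1 + R_2 + R_3 = 1.56 Ω

1.56 Ω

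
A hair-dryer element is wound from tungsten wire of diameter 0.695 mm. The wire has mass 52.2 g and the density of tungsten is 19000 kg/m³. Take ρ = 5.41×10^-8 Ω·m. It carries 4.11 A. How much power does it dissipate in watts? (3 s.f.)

17.4 W

A = π(d/2)² = π(3.4750e-04 m)² = 3.7937e-07 m²
L = m/(density·A) = 0.0522/(19000×3.7937e-07) = 7.242 m
R = ρL/A = (5.41×10^-8)(7.242)/(3.7937e-07) = 1.033 Ω
P = I²R = (4.11)² × 1.033 = 17.4 W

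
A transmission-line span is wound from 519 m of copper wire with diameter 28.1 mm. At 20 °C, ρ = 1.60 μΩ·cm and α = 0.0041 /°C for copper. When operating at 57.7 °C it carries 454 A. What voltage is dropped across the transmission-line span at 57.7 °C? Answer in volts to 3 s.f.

7.02 V

ρ = 1.60 μΩ·cm = 1.60×10^-8 Ω·m
A = π(d/2)² = π(1.4050e-02 m)² = 6.202e-04 m²
R₍20₎ = ρL/A = (1.60×10^-8)(519)/(6.202e-04) = 0.01339 Ω
R₍57.7₎ = R₍20₎(1 + αΔT) = 0.01339 × (1 + 0.0041×37.7) = 0.01546 Ω
V = IR = 454 × 0.01546 = 7.02 V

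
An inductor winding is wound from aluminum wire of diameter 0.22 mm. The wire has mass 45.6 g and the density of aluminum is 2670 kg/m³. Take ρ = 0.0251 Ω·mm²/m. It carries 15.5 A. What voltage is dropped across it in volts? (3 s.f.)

ρ = 0.0251 Ω·mm²/m = 2.51×10^-8 Ω·m
A = π(d/2)² = π(1.1000e-04 m)² = 3.8013e-08 m²
L = m/(density·A) = 0.0456/(2670×3.8013e-08) = 449.3 m
R = ρL/A = (2.51×10^-8)(449.3)/(3.8013e-08) = 296.7 Ω
V = IR = 15.5 × 296.7 = 4600 V

4600 V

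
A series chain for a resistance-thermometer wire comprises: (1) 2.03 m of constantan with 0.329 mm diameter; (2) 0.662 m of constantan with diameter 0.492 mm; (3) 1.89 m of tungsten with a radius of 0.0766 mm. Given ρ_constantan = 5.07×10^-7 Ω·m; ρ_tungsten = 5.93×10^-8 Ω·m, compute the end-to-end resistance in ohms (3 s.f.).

20.0 Ω

Seg 1: A = π(d/2)² = π(1.6450e-04 m)² = 8.501e-08 m²
R_1 = (5.07×10^-7)(2.03)/(8.501e-08) = 12.11 Ω
Seg 2: A = π(d/2)² = π(2.4600e-04 m)² = 1.901e-07 m²
R_2 = (5.07×10^-7)(0.662)/(1.901e-07) = 1.765 Ω
Seg 3: A = πr² = π(7.6600e-05 m)² = 1.843e-08 m²
R_3 = (5.93×10^-8)(1.89)/(1.843e-08) = 6.08 Ω
R_total = R_1 + R_2 + R_3 = 20.0 Ω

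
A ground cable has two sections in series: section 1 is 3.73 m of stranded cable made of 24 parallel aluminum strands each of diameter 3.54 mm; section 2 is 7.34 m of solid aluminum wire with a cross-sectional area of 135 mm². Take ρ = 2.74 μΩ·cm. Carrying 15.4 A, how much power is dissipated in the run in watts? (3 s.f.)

ρ = 2.74 μΩ·cm = 2.74×10^-8 Ω·m
Section 1: A_strand = π(1.7700e-03)² = 9.842e-06 m²; R₁ = ρL/(N·A_s) = (2.74×10^-8)(3.73)/(24×9.842e-06) = 4.327×10^-4 Ω
Section 2: A = 135 mm² = 1.350e-04 m²
R₂ = (2.74×10^-8)(7.34)/(1.350e-04) = 0.00149 Ω
R = R₁ + R₂ = 0.001922 Ω
P = I²R = (15.4)² × 0.001922 = 0.456 W

0.456 W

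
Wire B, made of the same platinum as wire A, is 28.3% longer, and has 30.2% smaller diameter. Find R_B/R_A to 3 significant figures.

2.63

R ∝ L/d², so R_B/R_A = (1 + 28.3/100) × (1 − 30.2/100)⁻²
= 1.283 × 2.053 = 2.63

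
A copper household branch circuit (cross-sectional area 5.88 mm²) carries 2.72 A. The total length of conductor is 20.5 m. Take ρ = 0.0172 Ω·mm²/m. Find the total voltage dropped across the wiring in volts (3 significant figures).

ρ = 0.0172 Ω·mm²/m = 1.72×10^-8 Ω·m
A = 5.88 mm² = 5.880e-06 m²
R = ρL/A = (1.72×10^-8)(20.5)/(5.880e-06) = 0.05997 Ω
V = IR = 2.72 × 0.05997 = 0.163 V

0.163 V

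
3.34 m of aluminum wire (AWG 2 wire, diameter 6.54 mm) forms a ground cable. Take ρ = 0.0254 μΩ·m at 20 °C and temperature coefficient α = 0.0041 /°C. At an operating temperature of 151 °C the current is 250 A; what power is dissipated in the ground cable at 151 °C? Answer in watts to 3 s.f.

ρ = 0.0254 μΩ·m = 2.54×10^-8 Ω·m
A = π(6.54/2 mm)² = π(3.2700e-03 m)² = 3.359e-05 m²
R₍20₎ = ρL/A = (2.54×10^-8)(3.34)/(3.359e-05) = 0.002525 Ω
R₍151₎ = R₍20₎(1 + αΔT) = 0.002525 × (1 + 0.0041×131) = 0.003882 Ω
P = I²R = (250)² × 0.003882 = 243 W

243 W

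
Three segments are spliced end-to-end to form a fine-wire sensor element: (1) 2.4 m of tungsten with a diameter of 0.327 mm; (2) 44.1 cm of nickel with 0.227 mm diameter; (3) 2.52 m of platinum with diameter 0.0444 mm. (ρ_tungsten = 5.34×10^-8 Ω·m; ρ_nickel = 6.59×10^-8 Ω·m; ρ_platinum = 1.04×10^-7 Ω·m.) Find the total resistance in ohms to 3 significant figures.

Seg 1: A = π(d/2)² = π(1.6350e-04 m)² = 8.398e-08 m²
R_1 = (5.34×10^-8)(2.4)/(8.398e-08) = 1.526 Ω
Seg 2: A = π(d/2)² = π(1.1350e-04 m)² = 4.047e-08 m²
R_2 = (6.59×10^-8)(0.441)/(4.047e-08) = 0.7181 Ω
Seg 3: A = π(d/2)² = π(2.2200e-05 m)² = 1.548e-09 m²
R_3 = (1.04×10^-7)(2.52)/(1.548e-09) = 169.3 Ω
R_total = R_1 + R_2 + R_3 = 172 Ω

172 Ω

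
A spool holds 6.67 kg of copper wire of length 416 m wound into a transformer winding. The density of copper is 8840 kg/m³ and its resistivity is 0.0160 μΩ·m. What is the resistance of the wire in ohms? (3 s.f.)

3.67 Ω

ρ = 0.0160 μΩ·m = 1.60×10^-8 Ω·m
A = m/(density·L) = 6.67/(8840×416) = 1.8138e-06 m²
R = ρL/A = (1.60×10^-8)(416)/(1.8138e-06) = 3.67 Ω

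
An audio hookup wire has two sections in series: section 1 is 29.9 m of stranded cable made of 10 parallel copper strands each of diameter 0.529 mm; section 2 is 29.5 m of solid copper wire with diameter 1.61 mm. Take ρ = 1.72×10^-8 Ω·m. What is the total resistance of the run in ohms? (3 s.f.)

0.483 Ω

Section 1: A_strand = π(2.6450e-04)² = 2.198e-07 m²; R₁ = ρL/(N·A_s) = (1.72×10^-8)(29.9)/(10×2.198e-07) = 0.234 Ω
Section 2: A = π(d/2)² = π(8.0500e-04 m)² = 2.036e-06 m²
R₂ = (1.72×10^-8)(29.5)/(2.036e-06) = 0.2492 Ω
R = R₁ + R₂ = 0.483 Ω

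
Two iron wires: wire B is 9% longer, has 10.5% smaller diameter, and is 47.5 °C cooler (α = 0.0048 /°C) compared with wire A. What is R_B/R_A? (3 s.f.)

1.05

R ∝ ρL/d² with ρ ∝ (1+αΔT), so R_B/R_A = (1 + 9/100) × (1 − 10.5/100)⁻² × (1 − 0.0048×47.5)
= 1.09 × 1.248 × 0.772 = 1.05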